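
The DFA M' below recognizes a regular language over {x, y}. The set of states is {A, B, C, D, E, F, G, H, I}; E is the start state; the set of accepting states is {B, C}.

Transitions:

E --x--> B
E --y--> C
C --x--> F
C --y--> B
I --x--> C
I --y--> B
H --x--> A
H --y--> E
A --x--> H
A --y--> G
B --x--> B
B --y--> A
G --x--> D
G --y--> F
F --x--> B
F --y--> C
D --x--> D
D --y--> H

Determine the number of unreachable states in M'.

Starting at E and following transitions, the reachable set is {A, B, C, D, E, F, G, H}. That leaves I unreachable — 1 in total.

1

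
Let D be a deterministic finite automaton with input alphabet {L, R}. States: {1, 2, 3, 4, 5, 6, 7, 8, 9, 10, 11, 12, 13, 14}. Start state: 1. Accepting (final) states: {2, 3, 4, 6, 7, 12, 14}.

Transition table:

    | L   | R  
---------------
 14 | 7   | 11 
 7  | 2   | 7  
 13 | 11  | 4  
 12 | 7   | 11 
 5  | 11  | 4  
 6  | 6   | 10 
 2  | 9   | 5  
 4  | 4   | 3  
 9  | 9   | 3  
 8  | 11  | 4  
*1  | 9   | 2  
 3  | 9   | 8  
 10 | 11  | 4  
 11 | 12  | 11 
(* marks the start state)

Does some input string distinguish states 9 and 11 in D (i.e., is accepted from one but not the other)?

Yes

States {6,10,13,14} cannot be reached from the start state, so discard them.
P0 = {2,3,4,7,12} | {1,5,8,9,11}.
Refine {2,3,4,7,12} on symbol L: members go to different blocks, giving {4,7,12} and {2,3}.
On input L, block {4,7,12} splits into {4,12} and {7}.
On input L, block {4,12} splits into {4} and {12}.
Split {1,5,8,9,11} by δ(·,L) → {1,5,8,9} and {11}.
On input L, block {1,5,8,9} splits into {1,9} and {5,8}.
Stable partition: {4} | {1,9} | {2,3} | {7} | {12} | {11} | {5,8} — 7 equivalence classes.
9 and 11 end up in different blocks, so they are distinguishable. For instance, the string 'L' is accepted from only 11.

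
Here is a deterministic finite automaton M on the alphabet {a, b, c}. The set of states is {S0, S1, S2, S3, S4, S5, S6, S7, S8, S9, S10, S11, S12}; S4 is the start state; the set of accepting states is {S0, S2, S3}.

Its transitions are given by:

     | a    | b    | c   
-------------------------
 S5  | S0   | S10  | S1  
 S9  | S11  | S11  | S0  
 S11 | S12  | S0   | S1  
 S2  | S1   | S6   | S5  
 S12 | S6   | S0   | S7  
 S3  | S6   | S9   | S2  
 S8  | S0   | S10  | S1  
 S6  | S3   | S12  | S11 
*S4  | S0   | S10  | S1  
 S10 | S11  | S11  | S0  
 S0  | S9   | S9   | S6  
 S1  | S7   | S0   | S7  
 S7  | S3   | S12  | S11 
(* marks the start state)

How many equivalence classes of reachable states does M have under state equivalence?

8

States {S8} cannot be reached from the start state, so discard them.
P0 = {S0,S2,S3} | {S1,S4,S5,S6,S7,S9,S10,S11,S12}.
On input c, block {S0,S2,S3} splits into {S0,S2} and {S3}.
Refine {S1,S4,S5,S6,S7,S9,S10,S11,S12} on symbol a: members go to different blocks, giving {S1,S9,S10,S11,S12} and {S4,S5} and {S6,S7}.
Split {S0,S2} by δ(·,b) → {S0} and {S2}.
On input a, block {S1,S9,S10,S11,S12} splits into {S9,S10,S11} and {S1,S12}.
Split {S9,S10,S11} by δ(·,a) → {S9,S10} and {S11}.
The partition is now stable with 8 blocks: {S0} | {S9,S10} | {S3} | {S4,S5} | {S6,S7} | {S2} | {S1,S12} | {S11}.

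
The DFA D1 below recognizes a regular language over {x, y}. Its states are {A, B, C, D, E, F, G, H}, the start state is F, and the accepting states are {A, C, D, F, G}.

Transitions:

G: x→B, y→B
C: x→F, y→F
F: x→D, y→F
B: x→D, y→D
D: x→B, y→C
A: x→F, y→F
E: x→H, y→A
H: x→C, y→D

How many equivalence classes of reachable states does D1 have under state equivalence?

4

First remove the unreachable states {A,E,G,H}; 4 states remain.
Initial partition by acceptance: {C,D,F} | {B}.
Refine {C,D,F} on symbol x: members go to different blocks, giving {C,F} and {D}.
On input x, block {C,F} splits into {C} and {F}.
Stable partition: {C} | {B} | {D} | {F} — 4 equivalence classes.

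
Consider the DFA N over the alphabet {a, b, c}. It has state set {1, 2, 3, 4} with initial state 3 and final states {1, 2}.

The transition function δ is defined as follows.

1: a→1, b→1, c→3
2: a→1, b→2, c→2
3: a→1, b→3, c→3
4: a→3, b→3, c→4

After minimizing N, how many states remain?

States {2,4} cannot be reached from the start state, so discard them.
Start with accepting vs non-accepting: {1} | {3}.
No further refinement is possible. Final partition (2 blocks): {1} | {3}.

2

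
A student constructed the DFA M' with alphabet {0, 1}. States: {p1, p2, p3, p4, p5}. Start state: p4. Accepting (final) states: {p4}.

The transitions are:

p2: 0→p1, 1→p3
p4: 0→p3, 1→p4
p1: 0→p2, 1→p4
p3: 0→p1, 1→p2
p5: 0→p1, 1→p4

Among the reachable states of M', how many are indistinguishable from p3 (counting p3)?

2

First remove the unreachable states {p5}; 4 states remain.
Initial partition by acceptance: {p4} | {p1,p2,p3}.
Refine {p1,p2,p3} on symbol 1: members go to different blocks, giving {p2,p3} and {p1}.
The partition is now stable with 3 blocks: {p4} | {p2,p3} | {p1}.
State p3 belongs to the block {p2,p3}, which has 2 states.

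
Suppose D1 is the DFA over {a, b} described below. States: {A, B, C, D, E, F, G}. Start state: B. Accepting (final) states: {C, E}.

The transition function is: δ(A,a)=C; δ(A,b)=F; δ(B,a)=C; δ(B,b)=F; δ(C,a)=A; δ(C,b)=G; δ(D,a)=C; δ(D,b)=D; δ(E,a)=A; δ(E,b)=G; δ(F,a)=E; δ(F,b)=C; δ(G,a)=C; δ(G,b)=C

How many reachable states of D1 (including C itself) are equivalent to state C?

2

States {D} cannot be reached from the start state, so discard them.
Initial partition by acceptance: {C,E} | {A,B,F,G}.
Split {A,B,F,G} by δ(·,b) → {A,B} and {F,G}.
The partition is now stable with 3 blocks: {C,E} | {A,B} | {F,G}.
State C belongs to the block {C,E}, which has 2 states.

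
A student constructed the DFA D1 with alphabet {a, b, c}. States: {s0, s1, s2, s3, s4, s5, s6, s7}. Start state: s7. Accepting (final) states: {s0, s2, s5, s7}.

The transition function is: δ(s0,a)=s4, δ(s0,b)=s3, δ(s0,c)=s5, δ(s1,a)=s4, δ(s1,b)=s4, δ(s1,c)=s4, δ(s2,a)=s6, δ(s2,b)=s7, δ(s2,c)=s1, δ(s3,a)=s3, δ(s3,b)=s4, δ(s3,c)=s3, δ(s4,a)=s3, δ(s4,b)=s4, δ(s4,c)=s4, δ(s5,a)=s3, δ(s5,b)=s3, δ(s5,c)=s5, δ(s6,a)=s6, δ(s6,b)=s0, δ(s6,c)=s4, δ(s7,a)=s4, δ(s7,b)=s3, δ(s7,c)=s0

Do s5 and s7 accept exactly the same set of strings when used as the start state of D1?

Yes

First remove the unreachable states {s1,s2,s6}; 5 states remain.
Start with accepting vs non-accepting: {s0,s5,s7} | {s3,s4}.
No further refinement is possible. Final partition (2 blocks): {s0,s5,s7} | {s3,s4}.
s5 and s7 lie in the same block of the stable partition, so they are equivalent — no string distinguishes them.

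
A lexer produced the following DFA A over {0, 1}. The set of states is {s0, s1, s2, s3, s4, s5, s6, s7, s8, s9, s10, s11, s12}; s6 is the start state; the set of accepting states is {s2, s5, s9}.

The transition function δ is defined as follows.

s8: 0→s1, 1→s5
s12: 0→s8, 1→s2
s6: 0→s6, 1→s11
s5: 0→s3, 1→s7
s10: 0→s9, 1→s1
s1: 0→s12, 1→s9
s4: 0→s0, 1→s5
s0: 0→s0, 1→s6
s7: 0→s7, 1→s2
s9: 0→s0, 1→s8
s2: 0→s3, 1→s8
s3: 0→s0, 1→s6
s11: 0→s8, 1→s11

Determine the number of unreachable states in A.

2

No path from s6 leads to s4, s10; the other 11 states are all reachable.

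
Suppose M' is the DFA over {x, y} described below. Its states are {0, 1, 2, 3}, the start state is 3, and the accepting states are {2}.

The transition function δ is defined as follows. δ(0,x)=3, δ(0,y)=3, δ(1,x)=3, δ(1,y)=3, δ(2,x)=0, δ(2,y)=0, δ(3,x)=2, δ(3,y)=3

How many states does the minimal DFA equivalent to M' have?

3

First remove the unreachable states {1}; 3 states remain.
P0 = {2} | {0,3}.
Refine {0,3} on symbol x: members go to different blocks, giving {0} and {3}.
No further refinement is possible. Final partition (3 blocks): {2} | {0} | {3}.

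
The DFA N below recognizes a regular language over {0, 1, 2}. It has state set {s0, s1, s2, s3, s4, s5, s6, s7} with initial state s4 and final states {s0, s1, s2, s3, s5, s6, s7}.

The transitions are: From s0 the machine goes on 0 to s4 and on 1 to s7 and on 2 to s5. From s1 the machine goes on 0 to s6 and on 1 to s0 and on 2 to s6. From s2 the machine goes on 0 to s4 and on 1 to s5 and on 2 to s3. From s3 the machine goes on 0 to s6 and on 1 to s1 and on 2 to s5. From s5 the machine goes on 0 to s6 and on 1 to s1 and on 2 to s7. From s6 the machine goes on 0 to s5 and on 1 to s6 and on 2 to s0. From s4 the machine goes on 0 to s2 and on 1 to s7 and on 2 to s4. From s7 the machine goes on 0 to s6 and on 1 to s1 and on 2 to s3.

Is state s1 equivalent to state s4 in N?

Every state is reachable, so we keep all 8.
Initial partition by acceptance: {s0,s1,s2,s3,s5,s6,s7} | {s4}.
Split {s0,s1,s2,s3,s5,s6,s7} by δ(·,0) → {s1,s3,s5,s6,s7} and {s0,s2}.
On input 1, block {s1,s3,s5,s6,s7} splits into {s3,s5,s6,s7} and {s1}.
On input 1, block {s3,s5,s6,s7} splits into {s3,s5,s7} and {s6}.
Stable partition: {s3,s5,s7} | {s4} | {s0,s2} | {s1} | {s6} — 5 equivalence classes.
s1 and s4 end up in different blocks, so they are distinguishable. For instance, the string 'ε' is accepted from only s1.

No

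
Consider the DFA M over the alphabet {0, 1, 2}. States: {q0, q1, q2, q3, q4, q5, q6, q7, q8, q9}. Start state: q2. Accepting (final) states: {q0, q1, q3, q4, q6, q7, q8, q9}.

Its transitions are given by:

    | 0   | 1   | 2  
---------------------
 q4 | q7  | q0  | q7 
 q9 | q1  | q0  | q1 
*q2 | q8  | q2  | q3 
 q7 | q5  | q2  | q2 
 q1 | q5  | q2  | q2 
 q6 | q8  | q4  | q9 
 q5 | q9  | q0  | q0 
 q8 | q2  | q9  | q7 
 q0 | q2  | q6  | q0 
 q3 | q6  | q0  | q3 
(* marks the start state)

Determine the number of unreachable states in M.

A breadth-first search from the start state visits every state.

0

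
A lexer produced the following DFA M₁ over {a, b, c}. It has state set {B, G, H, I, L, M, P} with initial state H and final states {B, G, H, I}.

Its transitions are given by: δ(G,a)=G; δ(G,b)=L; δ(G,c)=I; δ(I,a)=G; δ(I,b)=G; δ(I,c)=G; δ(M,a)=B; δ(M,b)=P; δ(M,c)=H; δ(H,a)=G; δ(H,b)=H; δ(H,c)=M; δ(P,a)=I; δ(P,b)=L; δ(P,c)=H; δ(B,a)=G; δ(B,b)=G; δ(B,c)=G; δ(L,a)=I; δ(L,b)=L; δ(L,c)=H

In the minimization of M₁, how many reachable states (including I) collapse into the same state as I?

All states are reachable from the start state.
Start with accepting vs non-accepting: {B,G,H,I} | {L,M,P}.
Split {B,G,H,I} by δ(·,b) → {B,H,I} and {G}.
Refine {B,H,I} on symbol b: members go to different blocks, giving {B,I} and {H}.
Stable partition: {B,I} | {L,M,P} | {G} | {H} — 4 equivalence classes.
State I belongs to the block {B,I}, which has 2 states.

2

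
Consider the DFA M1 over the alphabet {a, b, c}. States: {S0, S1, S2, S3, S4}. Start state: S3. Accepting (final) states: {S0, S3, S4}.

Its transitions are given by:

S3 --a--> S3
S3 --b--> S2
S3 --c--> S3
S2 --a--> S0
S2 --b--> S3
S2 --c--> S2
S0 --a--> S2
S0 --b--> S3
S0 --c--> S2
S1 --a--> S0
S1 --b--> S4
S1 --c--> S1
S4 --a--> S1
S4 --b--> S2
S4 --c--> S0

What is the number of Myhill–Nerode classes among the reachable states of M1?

First remove the unreachable states {S1,S4}; 3 states remain.
P0 = {S0,S3} | {S2}.
Refine {S0,S3} on symbol a: members go to different blocks, giving {S0} and {S3}.
The partition is now stable with 3 blocks: {S0} | {S2} | {S3}.

3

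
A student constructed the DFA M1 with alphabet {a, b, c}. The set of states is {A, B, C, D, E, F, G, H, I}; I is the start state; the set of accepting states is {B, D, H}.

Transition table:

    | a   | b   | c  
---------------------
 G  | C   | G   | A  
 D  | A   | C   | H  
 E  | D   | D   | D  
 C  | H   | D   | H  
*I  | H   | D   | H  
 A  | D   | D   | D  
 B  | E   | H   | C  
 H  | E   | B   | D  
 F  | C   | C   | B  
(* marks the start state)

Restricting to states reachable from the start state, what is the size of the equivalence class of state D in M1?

1

States {F,G} cannot be reached from the start state, so discard them.
Start with accepting vs non-accepting: {B,D,H} | {A,C,E,I}.
Refine {B,D,H} on symbol b: members go to different blocks, giving {B,H} and {D}.
Split {B,H} by δ(·,c) → {B} and {H}.
On input a, block {A,C,E,I} splits into {A,E} and {C,I}.
No further refinement is possible. Final partition (5 blocks): {B} | {A,E} | {D} | {H} | {C,I}.
State D belongs to the block {D}, which has 1 states.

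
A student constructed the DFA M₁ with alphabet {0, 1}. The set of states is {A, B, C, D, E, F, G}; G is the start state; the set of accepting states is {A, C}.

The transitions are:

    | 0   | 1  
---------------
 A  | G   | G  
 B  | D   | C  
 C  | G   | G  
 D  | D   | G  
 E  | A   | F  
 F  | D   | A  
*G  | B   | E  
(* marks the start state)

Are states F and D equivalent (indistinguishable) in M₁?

Start with accepting vs non-accepting: {A,C} | {B,D,E,F,G}.
Refine {B,D,E,F,G} on symbol 0: members go to different blocks, giving {B,D,F,G} and {E}.
Refine {B,D,F,G} on symbol 1: members go to different blocks, giving {B,F} and {D} and {G}.
No further refinement is possible. Final partition (5 blocks): {A,C} | {B,F} | {E} | {D} | {G}.
F and D end up in different blocks, so they are distinguishable. For instance, the string '1' is accepted from only F.

No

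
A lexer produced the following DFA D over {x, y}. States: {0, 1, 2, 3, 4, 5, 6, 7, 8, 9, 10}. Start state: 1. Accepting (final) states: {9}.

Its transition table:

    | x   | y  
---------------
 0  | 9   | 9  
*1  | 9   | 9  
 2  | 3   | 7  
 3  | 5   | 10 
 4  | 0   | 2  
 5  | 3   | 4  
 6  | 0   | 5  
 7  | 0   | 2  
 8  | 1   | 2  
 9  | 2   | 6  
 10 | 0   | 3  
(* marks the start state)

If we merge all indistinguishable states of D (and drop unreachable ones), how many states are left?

States {8} cannot be reached from the start state, so discard them.
Start with accepting vs non-accepting: {9} | {0,1,2,3,4,5,6,7,10}.
Refine {0,1,2,3,4,5,6,7,10} on symbol x: members go to different blocks, giving {2,3,4,5,6,7,10} and {0,1}.
On input x, block {2,3,4,5,6,7,10} splits into {4,6,7,10} and {2,3,5}.
No further refinement is possible. Final partition (4 blocks): {9} | {4,6,7,10} | {0,1} | {2,3,5}.

4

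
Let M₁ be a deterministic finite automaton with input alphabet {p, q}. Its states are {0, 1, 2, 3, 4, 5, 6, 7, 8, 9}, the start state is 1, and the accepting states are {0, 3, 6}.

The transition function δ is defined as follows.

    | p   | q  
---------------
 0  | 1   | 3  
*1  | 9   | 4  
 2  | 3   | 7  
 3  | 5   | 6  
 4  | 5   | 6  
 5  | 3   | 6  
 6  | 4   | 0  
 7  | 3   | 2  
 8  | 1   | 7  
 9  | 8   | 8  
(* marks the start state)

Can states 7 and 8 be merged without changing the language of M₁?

No

Start with accepting vs non-accepting: {0,3,6} | {1,2,4,5,7,8,9}.
Split {1,2,4,5,7,8,9} by δ(·,p) → {1,4,8,9} and {2,5,7}.
Refine {0,3,6} on symbol p: members go to different blocks, giving {0,6} and {3}.
Refine {0,6} on symbol q: members go to different blocks, giving {0} and {6}.
On input p, block {1,4,8,9} splits into {1,8,9} and {4}.
On input q, block {1,8,9} splits into {1} and {8} and {9}.
Refine {2,5,7} on symbol q: members go to different blocks, giving {2,7} and {5}.
No further refinement is possible. Final partition (9 blocks): {0} | {1} | {2,7} | {3} | {6} | {4} | {8} | {9} | {5}.
7 and 8 end up in different blocks, so they are distinguishable. For instance, the string 'p' is accepted from only 7.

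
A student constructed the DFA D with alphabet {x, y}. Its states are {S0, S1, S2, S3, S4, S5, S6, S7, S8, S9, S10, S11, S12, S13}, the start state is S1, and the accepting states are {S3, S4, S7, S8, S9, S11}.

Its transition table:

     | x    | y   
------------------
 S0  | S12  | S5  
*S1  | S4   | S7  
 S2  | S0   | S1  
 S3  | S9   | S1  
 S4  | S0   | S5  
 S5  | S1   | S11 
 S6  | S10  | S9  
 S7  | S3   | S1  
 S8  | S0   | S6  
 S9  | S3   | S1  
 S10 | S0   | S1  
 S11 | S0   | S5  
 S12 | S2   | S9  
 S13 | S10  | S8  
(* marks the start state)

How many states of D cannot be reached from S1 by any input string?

BFS from S1 reaches {S0, S1, S2, S3, S4, S5, S7, S9, S11, S12}; the 4 state(s) S6, S8, S10, S13 are never visited.

4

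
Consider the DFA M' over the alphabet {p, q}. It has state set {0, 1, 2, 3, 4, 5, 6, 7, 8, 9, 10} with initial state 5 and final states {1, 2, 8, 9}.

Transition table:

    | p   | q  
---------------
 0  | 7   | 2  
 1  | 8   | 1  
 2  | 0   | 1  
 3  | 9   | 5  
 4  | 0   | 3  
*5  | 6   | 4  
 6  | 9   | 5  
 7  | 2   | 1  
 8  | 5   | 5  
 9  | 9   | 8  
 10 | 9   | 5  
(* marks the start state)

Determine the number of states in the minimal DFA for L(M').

First remove the unreachable states {10}; 10 states remain.
Initial partition by acceptance: {1,2,8,9} | {0,3,4,5,6,7}.
Refine {1,2,8,9} on symbol p: members go to different blocks, giving {1,9} and {2,8}.
Refine {1,9} on symbol p: members go to different blocks, giving {1} and {9}.
On input p, block {0,3,4,5,6,7} splits into {0,4,5} and {3,6} and {7}.
Refine {0,4,5} on symbol p: members go to different blocks, giving {0} and {4} and {5}.
Refine {2,8} on symbol p: members go to different blocks, giving {2} and {8}.
No further refinement is possible. Final partition (9 blocks): {1} | {0} | {2} | {9} | {3,6} | {7} | {4} | {5} | {8}.

9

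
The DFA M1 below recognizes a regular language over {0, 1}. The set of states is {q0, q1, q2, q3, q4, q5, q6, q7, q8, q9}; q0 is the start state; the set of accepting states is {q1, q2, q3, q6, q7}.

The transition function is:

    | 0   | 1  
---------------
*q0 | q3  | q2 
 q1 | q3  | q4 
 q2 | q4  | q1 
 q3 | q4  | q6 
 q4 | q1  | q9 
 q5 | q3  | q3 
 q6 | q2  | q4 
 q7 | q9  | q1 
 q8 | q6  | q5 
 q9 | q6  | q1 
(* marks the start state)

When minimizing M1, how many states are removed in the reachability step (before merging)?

3

BFS from q0 reaches {q0, q1, q2, q3, q4, q6, q9}; the 3 state(s) q5, q7, q8 are never visited.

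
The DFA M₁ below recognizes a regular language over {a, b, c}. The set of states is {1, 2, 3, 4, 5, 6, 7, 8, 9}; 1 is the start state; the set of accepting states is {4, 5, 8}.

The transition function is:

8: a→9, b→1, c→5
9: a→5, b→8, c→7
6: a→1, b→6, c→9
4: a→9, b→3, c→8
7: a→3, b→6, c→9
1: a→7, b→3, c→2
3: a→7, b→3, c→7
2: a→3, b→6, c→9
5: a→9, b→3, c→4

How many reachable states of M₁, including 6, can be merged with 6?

3

Initial partition by acceptance: {4,5,8} | {1,2,3,6,7,9}.
Split {1,2,3,6,7,9} by δ(·,a) → {1,2,3,6,7} and {9}.
Split {1,2,3,6,7} by δ(·,c) → {2,6,7} and {1,3}.
No further refinement is possible. Final partition (4 blocks): {4,5,8} | {2,6,7} | {9} | {1,3}.
State 6 belongs to the block {2,6,7}, which has 3 states.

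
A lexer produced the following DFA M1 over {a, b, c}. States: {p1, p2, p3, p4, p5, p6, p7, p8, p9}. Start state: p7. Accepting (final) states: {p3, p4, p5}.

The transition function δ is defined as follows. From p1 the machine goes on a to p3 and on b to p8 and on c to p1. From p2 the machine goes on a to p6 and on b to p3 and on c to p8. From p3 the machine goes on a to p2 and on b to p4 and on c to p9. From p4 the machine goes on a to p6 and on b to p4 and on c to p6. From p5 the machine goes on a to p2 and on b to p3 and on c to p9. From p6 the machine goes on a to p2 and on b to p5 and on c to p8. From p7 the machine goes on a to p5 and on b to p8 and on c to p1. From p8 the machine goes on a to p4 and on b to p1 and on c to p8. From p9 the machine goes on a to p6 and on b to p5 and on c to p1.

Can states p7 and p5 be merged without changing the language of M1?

All states are reachable from the start state.
P0 = {p3,p4,p5} | {p1,p2,p6,p7,p8,p9}.
Refine {p1,p2,p6,p7,p8,p9} on symbol a: members go to different blocks, giving {p1,p7,p8} and {p2,p6,p9}.
No further refinement is possible. Final partition (3 blocks): {p3,p4,p5} | {p1,p7,p8} | {p2,p6,p9}.
p7 and p5 end up in different blocks, so they are distinguishable. For instance, the string 'ε' is accepted from only p5.

No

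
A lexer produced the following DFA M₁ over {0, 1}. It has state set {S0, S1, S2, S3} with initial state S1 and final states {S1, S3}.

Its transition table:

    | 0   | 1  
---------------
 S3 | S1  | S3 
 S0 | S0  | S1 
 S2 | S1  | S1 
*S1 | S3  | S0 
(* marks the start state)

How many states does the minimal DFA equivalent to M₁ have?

3

First remove the unreachable states {S2}; 3 states remain.
Start with accepting vs non-accepting: {S1,S3} | {S0}.
Split {S1,S3} by δ(·,1) → {S1} and {S3}.
Stable partition: {S1} | {S0} | {S3} — 3 equivalence classes.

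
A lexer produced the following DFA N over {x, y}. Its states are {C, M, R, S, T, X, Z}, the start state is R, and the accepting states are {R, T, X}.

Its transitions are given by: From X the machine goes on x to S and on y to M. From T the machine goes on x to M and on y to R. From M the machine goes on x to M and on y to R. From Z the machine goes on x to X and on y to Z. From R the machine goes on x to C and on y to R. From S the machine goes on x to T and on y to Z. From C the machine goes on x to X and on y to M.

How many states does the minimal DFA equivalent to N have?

7

Initial partition by acceptance: {R,T,X} | {C,M,S,Z}.
Refine {R,T,X} on symbol y: members go to different blocks, giving {R,T} and {X}.
Refine {C,M,S,Z} on symbol x: members go to different blocks, giving {C,Z} and {M} and {S}.
Refine {R,T} on symbol x: members go to different blocks, giving {T} and {R}.
Split {C,Z} by δ(·,y) → {Z} and {C}.
The partition is now stable with 7 blocks: {T} | {Z} | {X} | {M} | {S} | {R} | {C}.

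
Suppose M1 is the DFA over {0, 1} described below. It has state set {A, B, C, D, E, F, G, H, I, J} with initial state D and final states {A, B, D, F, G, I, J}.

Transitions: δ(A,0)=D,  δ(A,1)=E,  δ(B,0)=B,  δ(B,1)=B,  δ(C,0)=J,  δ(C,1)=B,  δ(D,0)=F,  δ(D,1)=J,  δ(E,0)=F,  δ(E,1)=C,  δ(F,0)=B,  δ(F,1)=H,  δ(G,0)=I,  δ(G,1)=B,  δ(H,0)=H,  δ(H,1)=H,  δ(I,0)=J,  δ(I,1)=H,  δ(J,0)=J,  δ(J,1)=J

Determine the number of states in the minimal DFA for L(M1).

4

Reachable states from the start: {B,D,F,H,J}. Unreachable: {A,C,E,G,I} — drop them.
P0 = {B,D,F,J} | {H}.
Refine {B,D,F,J} on symbol 1: members go to different blocks, giving {B,D,J} and {F}.
Refine {B,D,J} on symbol 0: members go to different blocks, giving {B,J} and {D}.
Stable partition: {B,J} | {H} | {F} | {D} — 4 equivalence classes.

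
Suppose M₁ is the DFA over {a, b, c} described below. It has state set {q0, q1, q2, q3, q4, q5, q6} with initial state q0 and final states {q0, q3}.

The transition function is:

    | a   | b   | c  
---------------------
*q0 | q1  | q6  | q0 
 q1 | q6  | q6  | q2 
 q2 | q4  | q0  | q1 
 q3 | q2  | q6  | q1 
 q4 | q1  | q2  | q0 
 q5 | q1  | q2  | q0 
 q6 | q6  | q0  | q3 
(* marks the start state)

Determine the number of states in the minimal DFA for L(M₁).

Reachable states from the start: {q0,q1,q2,q3,q4,q6}. Unreachable: {q5} — drop them.
P0 = {q0,q3} | {q1,q2,q4,q6}.
Split {q0,q3} by δ(·,c) → {q0} and {q3}.
Refine {q1,q2,q4,q6} on symbol b: members go to different blocks, giving {q1,q4} and {q2,q6}.
On input a, block {q1,q4} splits into {q1} and {q4}.
On input a, block {q2,q6} splits into {q2} and {q6}.
No further refinement is possible. Final partition (6 blocks): {q0} | {q1} | {q3} | {q2} | {q4} | {q6}.

6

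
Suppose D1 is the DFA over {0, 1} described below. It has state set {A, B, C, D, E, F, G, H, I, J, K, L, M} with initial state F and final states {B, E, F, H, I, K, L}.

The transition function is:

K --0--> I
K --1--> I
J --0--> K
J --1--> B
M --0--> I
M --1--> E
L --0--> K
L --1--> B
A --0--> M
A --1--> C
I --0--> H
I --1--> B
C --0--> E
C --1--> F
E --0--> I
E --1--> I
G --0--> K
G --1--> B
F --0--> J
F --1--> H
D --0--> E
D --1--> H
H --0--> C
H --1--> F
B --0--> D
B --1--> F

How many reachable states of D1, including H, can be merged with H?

States {A,G,L,M} cannot be reached from the start state, so discard them.
Initial partition by acceptance: {B,E,F,H,I,K} | {C,D,J}.
On input 0, block {B,E,F,H,I,K} splits into {B,F,H} and {E,I,K}.
Split {E,I,K} by δ(·,0) → {E,K} and {I}.
The partition is now stable with 4 blocks: {B,F,H} | {C,D,J} | {E,K} | {I}.
State H belongs to the block {B,F,H}, which has 3 states.

3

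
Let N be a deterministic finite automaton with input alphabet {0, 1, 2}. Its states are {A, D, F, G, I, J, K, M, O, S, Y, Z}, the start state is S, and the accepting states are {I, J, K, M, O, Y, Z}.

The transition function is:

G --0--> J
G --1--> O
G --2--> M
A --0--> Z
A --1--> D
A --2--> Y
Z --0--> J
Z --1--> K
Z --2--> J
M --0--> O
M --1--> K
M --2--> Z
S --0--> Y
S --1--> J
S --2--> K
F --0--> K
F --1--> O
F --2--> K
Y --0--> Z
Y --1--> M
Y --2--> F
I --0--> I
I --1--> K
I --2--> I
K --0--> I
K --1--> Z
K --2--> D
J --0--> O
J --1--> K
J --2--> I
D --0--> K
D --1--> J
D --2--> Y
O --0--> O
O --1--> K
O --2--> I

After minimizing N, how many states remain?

First remove the unreachable states {A,G}; 10 states remain.
Start with accepting vs non-accepting: {I,J,K,M,O,Y,Z} | {D,F,S}.
On input 2, block {I,J,K,M,O,Y,Z} splits into {I,J,M,O,Z} and {K,Y}.
Stable partition: {I,J,M,O,Z} | {D,F,S} | {K,Y} — 3 equivalence classes.

3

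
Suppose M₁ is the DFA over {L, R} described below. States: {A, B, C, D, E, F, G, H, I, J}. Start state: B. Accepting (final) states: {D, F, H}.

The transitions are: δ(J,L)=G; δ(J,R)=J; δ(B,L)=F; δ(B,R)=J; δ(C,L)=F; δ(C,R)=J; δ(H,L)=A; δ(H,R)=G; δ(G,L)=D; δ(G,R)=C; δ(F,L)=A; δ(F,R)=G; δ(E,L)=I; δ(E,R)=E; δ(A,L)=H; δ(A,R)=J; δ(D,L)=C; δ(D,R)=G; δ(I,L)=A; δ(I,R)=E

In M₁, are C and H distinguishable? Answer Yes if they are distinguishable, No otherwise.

States {E,I} cannot be reached from the start state, so discard them.
Initial partition by acceptance: {D,F,H} | {A,B,C,G,J}.
On input L, block {A,B,C,G,J} splits into {A,B,C,G} and {J}.
On input R, block {A,B,C,G} splits into {A,B,C} and {G}.
Stable partition: {D,F,H} | {A,B,C} | {J} | {G} — 4 equivalence classes.
C and H end up in different blocks, so they are distinguishable. For instance, the string 'ε' is accepted from only H.

Yes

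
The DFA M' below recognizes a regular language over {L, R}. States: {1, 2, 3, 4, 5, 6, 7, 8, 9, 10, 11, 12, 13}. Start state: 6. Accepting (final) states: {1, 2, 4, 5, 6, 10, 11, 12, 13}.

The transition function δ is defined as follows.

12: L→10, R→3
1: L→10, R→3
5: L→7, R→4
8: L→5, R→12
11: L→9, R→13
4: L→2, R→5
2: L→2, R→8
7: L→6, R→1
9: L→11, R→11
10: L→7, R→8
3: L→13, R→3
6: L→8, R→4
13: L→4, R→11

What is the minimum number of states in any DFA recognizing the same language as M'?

10

All states are reachable from the start state.
P0 = {1,2,4,5,6,10,11,12,13} | {3,7,8,9}.
Split {1,2,4,5,6,10,11,12,13} by δ(·,L) → {1,2,4,12,13} and {5,6,10,11}.
On input L, block {1,2,4,12,13} splits into {2,4,13} and {1,12}.
Refine {2,4,13} on symbol R: members go to different blocks, giving {4,13} and {2}.
Split {4,13} by δ(·,L) → {4} and {13}.
On input L, block {3,7,8,9} splits into {7,8,9} and {3}.
Split {7,8,9} by δ(·,R) → {7,8} and {9}.
Refine {5,6,10,11} on symbol L: members go to different blocks, giving {5,6,10} and {11}.
On input R, block {5,6,10} splits into {5,6} and {10}.
No further refinement is possible. Final partition (10 blocks): {4} | {7,8} | {5,6} | {1,12} | {2} | {13} | {3} | {9} | {11} | {10}.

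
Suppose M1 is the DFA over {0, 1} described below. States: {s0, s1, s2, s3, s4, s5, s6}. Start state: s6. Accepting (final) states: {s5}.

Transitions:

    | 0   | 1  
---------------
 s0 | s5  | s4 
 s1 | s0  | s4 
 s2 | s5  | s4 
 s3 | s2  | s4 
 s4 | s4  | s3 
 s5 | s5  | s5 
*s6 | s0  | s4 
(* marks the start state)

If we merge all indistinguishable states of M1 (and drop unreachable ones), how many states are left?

4

States {s1} cannot be reached from the start state, so discard them.
Initial partition by acceptance: {s5} | {s0,s2,s3,s4,s6}.
On input 0, block {s0,s2,s3,s4,s6} splits into {s3,s4,s6} and {s0,s2}.
On input 0, block {s3,s4,s6} splits into {s3,s6} and {s4}.
Stable partition: {s5} | {s3,s6} | {s0,s2} | {s4} — 4 equivalence classes.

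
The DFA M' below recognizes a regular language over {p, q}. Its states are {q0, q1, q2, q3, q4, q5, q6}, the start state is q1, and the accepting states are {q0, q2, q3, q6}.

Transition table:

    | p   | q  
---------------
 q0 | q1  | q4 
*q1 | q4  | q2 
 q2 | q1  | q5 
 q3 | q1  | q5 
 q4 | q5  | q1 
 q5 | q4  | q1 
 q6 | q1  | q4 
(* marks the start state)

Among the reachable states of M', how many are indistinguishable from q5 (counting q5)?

2

Reachable states from the start: {q1,q2,q4,q5}. Unreachable: {q0,q3,q6} — drop them.
P0 = {q2} | {q1,q4,q5}.
Refine {q1,q4,q5} on symbol q: members go to different blocks, giving {q4,q5} and {q1}.
Stable partition: {q2} | {q4,q5} | {q1} — 3 equivalence classes.
The equivalence class containing q5 is {q4,q5}, of size 2.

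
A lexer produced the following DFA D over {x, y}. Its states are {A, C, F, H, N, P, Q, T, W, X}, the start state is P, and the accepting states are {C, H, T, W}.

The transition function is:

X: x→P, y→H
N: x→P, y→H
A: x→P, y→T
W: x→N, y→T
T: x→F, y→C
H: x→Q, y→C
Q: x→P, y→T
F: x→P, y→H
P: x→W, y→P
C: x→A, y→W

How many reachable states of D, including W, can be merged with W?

4

Reachable states from the start: {A,C,F,H,N,P,Q,T,W}. Unreachable: {X} — drop them.
Initial partition by acceptance: {C,H,T,W} | {A,F,N,P,Q}.
On input x, block {A,F,N,P,Q} splits into {A,F,N,Q} and {P}.
Stable partition: {C,H,T,W} | {A,F,N,Q} | {P} — 3 equivalence classes.
The equivalence class containing W is {C,H,T,W}, of size 4.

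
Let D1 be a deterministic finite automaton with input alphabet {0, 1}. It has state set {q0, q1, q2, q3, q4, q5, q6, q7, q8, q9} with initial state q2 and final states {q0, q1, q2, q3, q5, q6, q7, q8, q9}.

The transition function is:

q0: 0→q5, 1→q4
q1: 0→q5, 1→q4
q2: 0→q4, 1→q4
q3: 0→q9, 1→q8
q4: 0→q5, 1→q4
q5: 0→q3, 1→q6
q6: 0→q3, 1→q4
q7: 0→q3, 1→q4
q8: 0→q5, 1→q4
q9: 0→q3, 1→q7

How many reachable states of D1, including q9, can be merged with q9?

First remove the unreachable states {q0,q1}; 8 states remain.
Start with accepting vs non-accepting: {q2,q3,q5,q6,q7,q8,q9} | {q4}.
Split {q2,q3,q5,q6,q7,q8,q9} by δ(·,0) → {q3,q5,q6,q7,q8,q9} and {q2}.
Refine {q3,q5,q6,q7,q8,q9} on symbol 1: members go to different blocks, giving {q3,q5,q9} and {q6,q7,q8}.
No further refinement is possible. Final partition (4 blocks): {q3,q5,q9} | {q4} | {q2} | {q6,q7,q8}.
State q9 belongs to the block {q3,q5,q9}, which has 3 states.

3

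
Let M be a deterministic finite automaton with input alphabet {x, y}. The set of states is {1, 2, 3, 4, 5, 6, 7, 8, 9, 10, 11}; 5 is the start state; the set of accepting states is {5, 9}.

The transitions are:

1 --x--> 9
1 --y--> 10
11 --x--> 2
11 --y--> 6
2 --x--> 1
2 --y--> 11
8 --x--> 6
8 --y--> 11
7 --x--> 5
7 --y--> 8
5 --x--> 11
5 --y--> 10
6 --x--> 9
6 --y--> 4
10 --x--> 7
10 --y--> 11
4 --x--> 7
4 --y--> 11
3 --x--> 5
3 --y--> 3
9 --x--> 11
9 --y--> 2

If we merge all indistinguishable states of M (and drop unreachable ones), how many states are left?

States {3} cannot be reached from the start state, so discard them.
Start with accepting vs non-accepting: {5,9} | {1,2,4,6,7,8,10,11}.
Refine {1,2,4,6,7,8,10,11} on symbol x: members go to different blocks, giving {2,4,8,10,11} and {1,6,7}.
On input x, block {2,4,8,10,11} splits into {2,4,8,10} and {11}.
No further refinement is possible. Final partition (4 blocks): {5,9} | {2,4,8,10} | {1,6,7} | {11}.

4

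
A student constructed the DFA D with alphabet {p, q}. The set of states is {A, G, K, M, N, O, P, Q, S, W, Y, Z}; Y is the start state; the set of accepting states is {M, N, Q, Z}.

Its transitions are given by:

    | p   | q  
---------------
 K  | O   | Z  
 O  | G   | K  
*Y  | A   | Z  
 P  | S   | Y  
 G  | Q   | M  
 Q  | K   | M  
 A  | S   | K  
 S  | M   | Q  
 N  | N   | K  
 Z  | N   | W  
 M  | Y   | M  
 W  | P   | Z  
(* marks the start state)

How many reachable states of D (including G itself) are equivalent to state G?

Every state is reachable, so we keep all 12.
P0 = {M,N,Q,Z} | {A,G,K,O,P,S,W,Y}.
On input p, block {M,N,Q,Z} splits into {M,Q} and {N,Z}.
On input p, block {A,G,K,O,P,S,W,Y} splits into {A,K,O,P,W,Y} and {G,S}.
Split {A,K,O,P,W,Y} by δ(·,p) → {K,W,Y} and {A,O,P}.
The partition is now stable with 5 blocks: {M,Q} | {K,W,Y} | {N,Z} | {G,S} | {A,O,P}.
State G belongs to the block {G,S}, which has 2 states.

2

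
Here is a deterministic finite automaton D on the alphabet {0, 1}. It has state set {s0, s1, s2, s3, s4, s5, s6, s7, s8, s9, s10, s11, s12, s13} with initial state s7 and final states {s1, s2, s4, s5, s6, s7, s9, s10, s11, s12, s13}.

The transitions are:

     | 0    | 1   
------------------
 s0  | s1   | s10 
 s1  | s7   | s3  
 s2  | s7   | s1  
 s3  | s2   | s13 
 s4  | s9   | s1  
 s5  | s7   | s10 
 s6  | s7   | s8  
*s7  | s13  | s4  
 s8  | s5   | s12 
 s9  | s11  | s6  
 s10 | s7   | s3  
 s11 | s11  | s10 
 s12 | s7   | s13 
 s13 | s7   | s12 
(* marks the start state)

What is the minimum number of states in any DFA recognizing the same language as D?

6

First remove the unreachable states {s0}; 13 states remain.
Start with accepting vs non-accepting: {s1,s2,s4,s5,s6,s7,s9,s10,s11,s12,s13} | {s3,s8}.
Refine {s1,s2,s4,s5,s6,s7,s9,s10,s11,s12,s13} on symbol 1: members go to different blocks, giving {s2,s4,s5,s7,s9,s11,s12,s13} and {s1,s6,s10}.
On input 1, block {s2,s4,s5,s7,s9,s11,s12,s13} splits into {s2,s4,s5,s9,s11} and {s7,s12,s13}.
On input 0, block {s2,s4,s5,s9,s11} splits into {s4,s9,s11} and {s2,s5}.
Refine {s7,s12,s13} on symbol 1: members go to different blocks, giving {s12,s13} and {s7}.
No further refinement is possible. Final partition (6 blocks): {s4,s9,s11} | {s3,s8} | {s1,s6,s10} | {s12,s13} | {s2,s5} | {s7}.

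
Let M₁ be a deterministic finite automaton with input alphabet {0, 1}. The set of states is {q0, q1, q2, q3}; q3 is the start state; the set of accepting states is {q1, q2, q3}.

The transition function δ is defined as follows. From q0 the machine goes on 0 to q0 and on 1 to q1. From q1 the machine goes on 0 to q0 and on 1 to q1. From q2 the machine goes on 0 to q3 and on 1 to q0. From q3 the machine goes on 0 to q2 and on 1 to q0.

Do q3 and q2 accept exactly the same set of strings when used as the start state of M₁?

All states are reachable from the start state.
Initial partition by acceptance: {q1,q2,q3} | {q0}.
On input 0, block {q1,q2,q3} splits into {q2,q3} and {q1}.
No further refinement is possible. Final partition (3 blocks): {q2,q3} | {q0} | {q1}.
q3 and q2 lie in the same block of the stable partition, so they are equivalent — no string distinguishes them.

Yes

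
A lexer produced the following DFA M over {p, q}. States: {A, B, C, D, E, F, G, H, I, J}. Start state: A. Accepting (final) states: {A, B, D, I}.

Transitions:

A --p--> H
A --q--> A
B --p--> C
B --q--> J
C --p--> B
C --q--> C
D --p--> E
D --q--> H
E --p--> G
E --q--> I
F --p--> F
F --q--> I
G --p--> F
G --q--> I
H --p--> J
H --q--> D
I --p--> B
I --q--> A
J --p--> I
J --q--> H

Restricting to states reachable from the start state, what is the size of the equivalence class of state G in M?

3

Every state is reachable, so we keep all 10.
Initial partition by acceptance: {A,B,D,I} | {C,E,F,G,H,J}.
On input p, block {A,B,D,I} splits into {A,B,D} and {I}.
Refine {A,B,D} on symbol q: members go to different blocks, giving {B,D} and {A}.
Split {C,E,F,G,H,J} by δ(·,p) → {E,F,G,H} and {C} and {J}.
On input p, block {B,D} splits into {B} and {D}.
On input p, block {E,F,G,H} splits into {E,F,G} and {H}.
Stable partition: {B} | {E,F,G} | {I} | {A} | {C} | {J} | {D} | {H} — 8 equivalence classes.
The equivalence class containing G is {E,F,G}, of size 3.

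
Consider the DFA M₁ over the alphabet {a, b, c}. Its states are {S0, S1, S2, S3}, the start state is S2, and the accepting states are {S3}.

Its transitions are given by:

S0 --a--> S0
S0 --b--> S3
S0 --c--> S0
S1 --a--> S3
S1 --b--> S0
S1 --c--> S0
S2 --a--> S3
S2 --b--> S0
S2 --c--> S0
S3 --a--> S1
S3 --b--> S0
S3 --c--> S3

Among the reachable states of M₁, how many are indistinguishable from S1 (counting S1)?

2

Every state is reachable, so we keep all 4.
Start with accepting vs non-accepting: {S3} | {S0,S1,S2}.
Split {S0,S1,S2} by δ(·,a) → {S1,S2} and {S0}.
The partition is now stable with 3 blocks: {S3} | {S1,S2} | {S0}.
State S1 belongs to the block {S1,S2}, which has 2 states.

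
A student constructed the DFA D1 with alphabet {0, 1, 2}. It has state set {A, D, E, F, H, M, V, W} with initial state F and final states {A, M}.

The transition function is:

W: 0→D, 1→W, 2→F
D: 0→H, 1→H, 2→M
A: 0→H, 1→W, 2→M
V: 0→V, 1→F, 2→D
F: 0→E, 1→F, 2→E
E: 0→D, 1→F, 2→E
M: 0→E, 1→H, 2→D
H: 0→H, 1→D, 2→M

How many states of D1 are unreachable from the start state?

BFS from F reaches {D, E, F, H, M}; the 3 state(s) A, V, W are never visited.

3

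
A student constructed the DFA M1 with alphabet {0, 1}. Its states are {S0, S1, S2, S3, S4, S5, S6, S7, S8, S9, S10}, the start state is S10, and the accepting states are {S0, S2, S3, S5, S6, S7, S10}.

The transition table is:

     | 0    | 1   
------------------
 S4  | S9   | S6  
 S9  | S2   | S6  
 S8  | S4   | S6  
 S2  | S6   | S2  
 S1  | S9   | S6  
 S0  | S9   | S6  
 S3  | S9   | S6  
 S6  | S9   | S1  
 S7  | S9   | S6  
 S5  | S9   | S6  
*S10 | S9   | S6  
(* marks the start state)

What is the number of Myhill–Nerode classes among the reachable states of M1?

5

Reachable states from the start: {S1,S2,S6,S9,S10}. Unreachable: {S0,S3,S4,S5,S7,S8} — drop them.
P0 = {S2,S6,S10} | {S1,S9}.
On input 0, block {S2,S6,S10} splits into {S6,S10} and {S2}.
Refine {S6,S10} on symbol 1: members go to different blocks, giving {S6} and {S10}.
On input 0, block {S1,S9} splits into {S1} and {S9}.
No further refinement is possible. Final partition (5 blocks): {S6} | {S1} | {S2} | {S10} | {S9}.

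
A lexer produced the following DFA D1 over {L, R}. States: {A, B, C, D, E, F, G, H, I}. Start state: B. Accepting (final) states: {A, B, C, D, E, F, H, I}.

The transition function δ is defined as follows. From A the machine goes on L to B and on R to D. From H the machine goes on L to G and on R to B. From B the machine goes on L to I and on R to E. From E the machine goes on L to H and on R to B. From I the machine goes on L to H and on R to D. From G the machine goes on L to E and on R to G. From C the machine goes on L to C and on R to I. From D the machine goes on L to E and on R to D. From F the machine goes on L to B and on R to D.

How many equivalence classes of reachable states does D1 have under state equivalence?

States {A,C,F} cannot be reached from the start state, so discard them.
Initial partition by acceptance: {B,D,E,H,I} | {G}.
Refine {B,D,E,H,I} on symbol L: members go to different blocks, giving {B,D,E,I} and {H}.
On input L, block {B,D,E,I} splits into {B,D} and {E,I}.
Refine {B,D} on symbol R: members go to different blocks, giving {B} and {D}.
On input R, block {E,I} splits into {E} and {I}.
The partition is now stable with 6 blocks: {B} | {G} | {H} | {E} | {D} | {I}.

6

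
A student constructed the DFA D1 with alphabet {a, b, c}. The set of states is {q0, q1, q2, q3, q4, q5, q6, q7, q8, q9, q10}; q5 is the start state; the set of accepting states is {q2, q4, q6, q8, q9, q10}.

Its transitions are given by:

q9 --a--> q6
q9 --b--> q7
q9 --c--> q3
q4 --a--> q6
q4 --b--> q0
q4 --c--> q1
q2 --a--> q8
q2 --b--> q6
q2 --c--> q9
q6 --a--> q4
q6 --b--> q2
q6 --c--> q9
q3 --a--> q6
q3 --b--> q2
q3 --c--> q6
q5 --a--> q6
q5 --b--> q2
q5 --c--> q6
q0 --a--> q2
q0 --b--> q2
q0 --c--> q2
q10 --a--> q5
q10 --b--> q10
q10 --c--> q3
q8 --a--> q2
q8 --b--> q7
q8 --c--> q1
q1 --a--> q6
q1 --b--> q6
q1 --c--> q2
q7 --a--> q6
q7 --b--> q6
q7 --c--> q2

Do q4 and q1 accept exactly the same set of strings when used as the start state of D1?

States {q10} cannot be reached from the start state, so discard them.
Initial partition by acceptance: {q2,q4,q6,q8,q9} | {q0,q1,q3,q5,q7}.
Refine {q2,q4,q6,q8,q9} on symbol b: members go to different blocks, giving {q4,q8,q9} and {q2,q6}.
The partition is now stable with 3 blocks: {q4,q8,q9} | {q0,q1,q3,q5,q7} | {q2,q6}.
q4 and q1 end up in different blocks, so they are distinguishable. For instance, the string 'ε' is accepted from only q4.

No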